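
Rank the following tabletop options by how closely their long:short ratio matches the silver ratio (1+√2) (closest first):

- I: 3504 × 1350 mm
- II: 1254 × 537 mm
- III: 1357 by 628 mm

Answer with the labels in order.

I: 3504/1350 ≈ 2.596 → |2.596 − 2.414| = 0.182
II: 1254/537 ≈ 2.335 → |2.335 − 2.414| = 0.079
III: 1357/628 ≈ 2.161 → |2.161 − 2.414| = 0.253

II, I, III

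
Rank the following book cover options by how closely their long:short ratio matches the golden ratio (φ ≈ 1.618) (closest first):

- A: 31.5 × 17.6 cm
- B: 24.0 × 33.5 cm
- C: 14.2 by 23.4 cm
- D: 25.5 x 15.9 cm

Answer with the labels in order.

D, C, A, B

Ratios: A = 31.5 / 17.6 ≈ 1.790; B = 33.5 / 24.0 ≈ 1.396; C = 23.4 / 14.2 ≈ 1.648; D = 25.5 / 15.9 ≈ 1.604.
|Δ from 1.618|: A 0.172; B 0.222; C 0.030; D 0.014.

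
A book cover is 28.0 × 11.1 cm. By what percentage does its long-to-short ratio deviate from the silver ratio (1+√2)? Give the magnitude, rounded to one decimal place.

Ratio = 28.0 / 11.1 ≈ 2.5225.
Ideal silver ratio ≈ 2.4142. |2.5225 − 2.4142| / 2.4142 ≈ 4.49% → 4.5%.

4.5%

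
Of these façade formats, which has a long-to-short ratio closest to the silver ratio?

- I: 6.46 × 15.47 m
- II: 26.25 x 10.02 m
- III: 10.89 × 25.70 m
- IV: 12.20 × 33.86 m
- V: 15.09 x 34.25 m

I

Ratios (long/short): I ≈ 2.395; II ≈ 2.620; III ≈ 2.360; IV ≈ 2.775; V ≈ 2.270.
silver ratio ≈ 2.414; option I is nearest (Δ 0.019).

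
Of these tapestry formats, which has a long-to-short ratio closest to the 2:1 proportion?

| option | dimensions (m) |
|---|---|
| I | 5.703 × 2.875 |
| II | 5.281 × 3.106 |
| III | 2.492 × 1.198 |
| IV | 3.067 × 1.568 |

I

Ratios (long/short): I ≈ 1.984; II ≈ 1.700; III ≈ 2.080; IV ≈ 1.956.
2:1 ≈ 2.000; option I is nearest (Δ 0.016).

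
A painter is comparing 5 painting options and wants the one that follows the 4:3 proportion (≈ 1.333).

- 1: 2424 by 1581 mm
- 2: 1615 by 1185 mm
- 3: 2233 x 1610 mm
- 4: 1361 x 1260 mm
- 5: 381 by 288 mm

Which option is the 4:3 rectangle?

Target 4:3 ≈ 1.333.
1: 1.533 (Δ0.200)  2: 1.363 (Δ0.030)  3: 1.387 (Δ0.054)  4: 1.080 (Δ0.253)  5: 1.323 (Δ0.010)

5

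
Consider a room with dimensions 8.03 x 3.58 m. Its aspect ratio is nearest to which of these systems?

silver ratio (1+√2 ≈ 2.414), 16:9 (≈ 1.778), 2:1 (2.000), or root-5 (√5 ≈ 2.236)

8.03/3.58 ≈ 2.243. Nearest candidates are root-5 (2.236, off by 0.007) and silver ratio (2.414, off by 0.171).

root-5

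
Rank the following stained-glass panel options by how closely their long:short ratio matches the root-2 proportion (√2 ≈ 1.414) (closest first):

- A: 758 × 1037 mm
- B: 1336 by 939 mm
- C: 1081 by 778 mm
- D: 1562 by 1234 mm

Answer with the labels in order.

Ratios: A = 1037 / 758 ≈ 1.368; B = 1336 / 939 ≈ 1.423; C = 1081 / 778 ≈ 1.389; D = 1562 / 1234 ≈ 1.266.
|Δ from 1.414|: A 0.046; B 0.009; C 0.025; D 0.148.

B, C, A, D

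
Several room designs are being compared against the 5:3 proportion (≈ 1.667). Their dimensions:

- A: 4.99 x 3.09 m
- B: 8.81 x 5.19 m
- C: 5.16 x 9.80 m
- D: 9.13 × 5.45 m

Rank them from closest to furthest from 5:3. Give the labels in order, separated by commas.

D, B, A, C

A: 4.99/3.09 ≈ 1.615 → |1.615 − 1.667| = 0.052
B: 8.81/5.19 ≈ 1.697 → |1.697 − 1.667| = 0.030
C: 9.80/5.16 ≈ 1.899 → |1.899 − 1.667| = 0.232
D: 9.13/5.45 ≈ 1.675 → |1.675 − 1.667| = 0.008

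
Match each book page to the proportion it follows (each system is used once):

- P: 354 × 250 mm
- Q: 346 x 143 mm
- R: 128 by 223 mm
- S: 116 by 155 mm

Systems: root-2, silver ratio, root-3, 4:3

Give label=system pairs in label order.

P=root-2, Q=silver ratio, R=root-3, S=4:3

Ratios: P ≈ 1.416; Q ≈ 2.420; R ≈ 1.742; S ≈ 1.336.
Targets: root-2 ≈ 1.414; silver ratio ≈ 2.414; root-3 ≈ 1.732; 4:3 ≈ 1.333.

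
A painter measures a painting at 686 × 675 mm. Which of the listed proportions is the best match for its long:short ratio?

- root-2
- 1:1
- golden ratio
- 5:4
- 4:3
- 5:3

1:1

686/675 ≈ 1.016. Nearest candidates are 1:1 (1.000, off by 0.016) and 5:4 (1.250, off by 0.234).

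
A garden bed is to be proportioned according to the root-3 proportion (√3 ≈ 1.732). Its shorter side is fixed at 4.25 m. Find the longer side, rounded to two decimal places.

root-3 ≈ 1.73205.
Longer side = 4.25 × 1.73205 ≈ 7.3612 → 7.36 m.

7.36 m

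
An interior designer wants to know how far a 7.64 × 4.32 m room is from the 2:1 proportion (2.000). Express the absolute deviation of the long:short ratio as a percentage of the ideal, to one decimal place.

11.6%

Ratio = 7.64 / 4.32 ≈ 1.7685.
Ideal 2:1 = 2.0000. |1.7685 − 2.0000| / 2.0000 ≈ 11.58% → 11.6%.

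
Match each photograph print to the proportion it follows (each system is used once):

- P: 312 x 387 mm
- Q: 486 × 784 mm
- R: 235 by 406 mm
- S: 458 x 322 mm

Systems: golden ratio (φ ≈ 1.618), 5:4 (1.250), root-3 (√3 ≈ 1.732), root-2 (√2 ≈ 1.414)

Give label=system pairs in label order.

Ratios: P ≈ 1.240; Q ≈ 1.613; R ≈ 1.728; S ≈ 1.422.
Targets: golden ratio ≈ 1.618; 5:4 ≈ 1.250; root-3 ≈ 1.732; root-2 ≈ 1.414.

P=5:4, Q=golden ratio, R=root-3, S=root-2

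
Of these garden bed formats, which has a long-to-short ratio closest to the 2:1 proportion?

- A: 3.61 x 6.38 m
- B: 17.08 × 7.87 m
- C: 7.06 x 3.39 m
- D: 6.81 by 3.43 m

D

Ratios (long/short): A ≈ 1.767; B ≈ 2.170; C ≈ 2.083; D ≈ 1.985.
2:1 ≈ 2.000; option D is nearest (Δ 0.015).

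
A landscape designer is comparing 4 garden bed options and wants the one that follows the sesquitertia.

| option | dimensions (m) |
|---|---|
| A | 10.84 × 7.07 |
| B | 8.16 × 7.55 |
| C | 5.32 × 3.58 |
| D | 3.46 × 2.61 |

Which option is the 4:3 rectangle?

D

Target 4:3 ≈ 1.333.
A: 1.533 (Δ0.200)  B: 1.081 (Δ0.252)  C: 1.486 (Δ0.153)  D: 1.326 (Δ0.007)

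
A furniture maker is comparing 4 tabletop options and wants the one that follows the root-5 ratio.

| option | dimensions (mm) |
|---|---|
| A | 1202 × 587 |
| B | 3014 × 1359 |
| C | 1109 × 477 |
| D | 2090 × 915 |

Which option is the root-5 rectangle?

B

Ratios (long/short): A ≈ 2.048; B ≈ 2.218; C ≈ 2.325; D ≈ 2.284.
root-5 ≈ 2.236; option B is nearest (Δ 0.018).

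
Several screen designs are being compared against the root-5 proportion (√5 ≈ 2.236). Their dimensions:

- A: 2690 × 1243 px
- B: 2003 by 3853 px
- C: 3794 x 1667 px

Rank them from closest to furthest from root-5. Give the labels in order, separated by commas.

Ratios: A = 2690 / 1243 ≈ 2.164; B = 3853 / 2003 ≈ 1.924; C = 3794 / 1667 ≈ 2.276.
|Δ from 2.236|: A 0.072; B 0.312; C 0.040.

C, A, B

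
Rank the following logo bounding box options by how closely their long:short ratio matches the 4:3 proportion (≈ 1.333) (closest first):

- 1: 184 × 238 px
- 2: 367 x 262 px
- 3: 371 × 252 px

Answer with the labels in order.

1, 2, 3

Ratios: 1 = 238 / 184 ≈ 1.293; 2 = 367 / 262 ≈ 1.401; 3 = 371 / 252 ≈ 1.472.
|Δ from 1.333|: 1 0.040; 2 0.068; 3 0.139.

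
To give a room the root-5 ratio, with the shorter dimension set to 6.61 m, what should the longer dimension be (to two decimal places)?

root-5 ≈ 2.23607.
Longer side = 6.61 × 2.23607 ≈ 14.7804 → 14.78 m.

14.78 m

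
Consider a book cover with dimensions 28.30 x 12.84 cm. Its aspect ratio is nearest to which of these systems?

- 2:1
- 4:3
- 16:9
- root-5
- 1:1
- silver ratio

28.30/12.84 ≈ 2.204. Nearest candidates are root-5 (2.236, off by 0.032) and 2:1 (2.000, off by 0.204).

root-5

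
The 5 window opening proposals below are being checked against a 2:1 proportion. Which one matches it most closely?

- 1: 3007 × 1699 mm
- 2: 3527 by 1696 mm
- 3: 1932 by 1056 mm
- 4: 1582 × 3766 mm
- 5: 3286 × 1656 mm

5

Target 2:1 ≈ 2.000.
1: 1.770 (Δ0.230)  2: 2.080 (Δ0.080)  3: 1.830 (Δ0.170)  4: 2.381 (Δ0.381)  5: 1.984 (Δ0.016)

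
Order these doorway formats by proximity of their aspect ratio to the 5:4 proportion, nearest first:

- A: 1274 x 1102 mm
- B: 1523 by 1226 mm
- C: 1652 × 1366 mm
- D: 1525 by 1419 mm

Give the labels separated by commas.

B, C, A, D

Ratios: A = 1274 / 1102 ≈ 1.156; B = 1523 / 1226 ≈ 1.242; C = 1652 / 1366 ≈ 1.209; D = 1525 / 1419 ≈ 1.075.
|Δ from 1.250|: A 0.094; B 0.008; C 0.041; D 0.175.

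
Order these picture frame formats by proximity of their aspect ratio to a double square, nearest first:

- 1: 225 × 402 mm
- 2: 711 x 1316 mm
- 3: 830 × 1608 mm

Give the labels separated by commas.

3, 2, 1

Ratios: 1 = 402 / 225 ≈ 1.787; 2 = 1316 / 711 ≈ 1.851; 3 = 1608 / 830 ≈ 1.937.
|Δ from 2.000|: 1 0.213; 2 0.149; 3 0.063.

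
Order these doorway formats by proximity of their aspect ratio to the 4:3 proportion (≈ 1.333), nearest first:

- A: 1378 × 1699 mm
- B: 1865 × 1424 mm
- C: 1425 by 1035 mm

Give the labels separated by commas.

B, C, A

Ratios: A = 1699 / 1378 ≈ 1.233; B = 1865 / 1424 ≈ 1.310; C = 1425 / 1035 ≈ 1.377.
|Δ from 1.333|: A 0.100; B 0.023; C 0.044.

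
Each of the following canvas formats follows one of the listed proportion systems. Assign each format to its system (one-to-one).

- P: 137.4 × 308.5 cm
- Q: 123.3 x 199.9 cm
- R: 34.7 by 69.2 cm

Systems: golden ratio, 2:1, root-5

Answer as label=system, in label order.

P = 308.5/137.4 ≈ 2.245 → root-5 (2.236)
Q = 199.9/123.3 ≈ 1.621 → golden ratio (1.618)
R = 69.2/34.7 ≈ 1.994 → 2:1 (2.000)

P=root-5, Q=golden ratio, R=2:1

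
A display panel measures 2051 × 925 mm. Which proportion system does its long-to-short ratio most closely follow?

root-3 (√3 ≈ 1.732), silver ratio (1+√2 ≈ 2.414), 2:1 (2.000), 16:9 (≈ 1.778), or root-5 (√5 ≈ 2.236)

root-5

Ratio = 2051 / 925 ≈ 2.217.
Distances: root-3 1.732 (Δ 0.485); silver ratio 2.414 (Δ 0.197); 2:1 2.000 (Δ 0.217); 16:9 1.778 (Δ 0.439); root-5 2.236 (Δ 0.019).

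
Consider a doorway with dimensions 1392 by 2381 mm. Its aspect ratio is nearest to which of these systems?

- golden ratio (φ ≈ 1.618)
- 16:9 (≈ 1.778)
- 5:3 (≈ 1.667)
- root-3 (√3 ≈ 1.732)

root-3

2381/1392 ≈ 1.710. Nearest candidates are root-3 (1.732, off by 0.022) and 5:3 (1.667, off by 0.043).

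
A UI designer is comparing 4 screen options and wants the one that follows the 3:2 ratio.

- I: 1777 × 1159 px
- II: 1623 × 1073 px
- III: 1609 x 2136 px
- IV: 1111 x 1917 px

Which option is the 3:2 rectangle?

II

Ratios (long/short): I ≈ 1.533; II ≈ 1.513; III ≈ 1.328; IV ≈ 1.725.
3:2 ≈ 1.500; option II is nearest (Δ 0.013).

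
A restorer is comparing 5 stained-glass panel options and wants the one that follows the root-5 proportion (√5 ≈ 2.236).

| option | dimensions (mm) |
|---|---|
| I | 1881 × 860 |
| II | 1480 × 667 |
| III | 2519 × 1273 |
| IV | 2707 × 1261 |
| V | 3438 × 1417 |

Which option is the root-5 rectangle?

Ratios (long/short): I ≈ 2.187; II ≈ 2.219; III ≈ 1.979; IV ≈ 2.147; V ≈ 2.426.
root-5 ≈ 2.236; option II is nearest (Δ 0.017).

II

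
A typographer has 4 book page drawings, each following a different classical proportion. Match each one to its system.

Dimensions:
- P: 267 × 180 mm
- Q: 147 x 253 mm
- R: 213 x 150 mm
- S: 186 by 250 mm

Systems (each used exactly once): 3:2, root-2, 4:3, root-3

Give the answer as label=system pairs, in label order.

P=3:2, Q=root-3, R=root-2, S=4:3

P = 267/180 ≈ 1.483 → 3:2 (1.500)
Q = 253/147 ≈ 1.721 → root-3 (1.732)
R = 213/150 ≈ 1.420 → root-2 (1.414)
S = 250/186 ≈ 1.344 → 4:3 (1.333)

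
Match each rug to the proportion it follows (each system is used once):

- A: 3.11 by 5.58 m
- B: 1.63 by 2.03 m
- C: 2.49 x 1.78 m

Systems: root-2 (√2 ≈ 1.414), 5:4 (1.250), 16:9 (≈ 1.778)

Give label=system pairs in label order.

A = 5.58/3.11 ≈ 1.794 → 16:9 (1.778)
B = 2.03/1.63 ≈ 1.245 → 5:4 (1.250)
C = 2.49/1.78 ≈ 1.399 → root-2 (1.414)

A=16:9, B=5:4, C=root-2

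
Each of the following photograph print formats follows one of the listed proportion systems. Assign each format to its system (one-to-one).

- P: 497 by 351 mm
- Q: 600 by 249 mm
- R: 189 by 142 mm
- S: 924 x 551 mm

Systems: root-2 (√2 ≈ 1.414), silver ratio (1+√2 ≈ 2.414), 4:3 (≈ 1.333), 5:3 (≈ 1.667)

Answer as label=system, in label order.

P = 497/351 ≈ 1.416 → root-2 (1.414)
Q = 600/249 ≈ 2.410 → silver ratio (2.414)
R = 189/142 ≈ 1.331 → 4:3 (1.333)
S = 924/551 ≈ 1.677 → 5:3 (1.667)

P=root-2, Q=silver ratio, R=4:3, S=5:3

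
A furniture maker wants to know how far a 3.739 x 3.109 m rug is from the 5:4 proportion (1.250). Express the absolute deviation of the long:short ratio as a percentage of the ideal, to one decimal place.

Ratio = 3.739 / 3.109 ≈ 1.2026.
Ideal 5:4 = 1.2500. |1.2026 − 1.2500| / 1.2500 ≈ 3.79% → 3.8%.

3.8%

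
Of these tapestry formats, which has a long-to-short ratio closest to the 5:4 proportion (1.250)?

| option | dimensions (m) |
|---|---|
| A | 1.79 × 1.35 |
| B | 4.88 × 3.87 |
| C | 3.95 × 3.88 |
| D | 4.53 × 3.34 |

B

Ratios (long/short): A ≈ 1.326; B ≈ 1.261; C ≈ 1.018; D ≈ 1.356.
5:4 ≈ 1.250; option B is nearest (Δ 0.011).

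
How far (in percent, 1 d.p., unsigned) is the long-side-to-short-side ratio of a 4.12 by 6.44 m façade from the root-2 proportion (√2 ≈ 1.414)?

Ratio = 6.44 / 4.12 ≈ 1.5631.
Ideal root-2 ≈ 1.4142. |1.5631 − 1.4142| / 1.4142 ≈ 10.53% → 10.5%.

10.5%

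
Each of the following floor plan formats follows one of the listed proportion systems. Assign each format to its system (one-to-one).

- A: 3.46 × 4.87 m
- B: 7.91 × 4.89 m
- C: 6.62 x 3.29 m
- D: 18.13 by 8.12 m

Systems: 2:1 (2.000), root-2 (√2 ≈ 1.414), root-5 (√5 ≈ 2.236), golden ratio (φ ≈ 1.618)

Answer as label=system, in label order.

A=root-2, B=golden ratio, C=2:1, D=root-5

Ratios: A ≈ 1.408; B ≈ 1.618; C ≈ 2.012; D ≈ 2.233.
Targets: 2:1 ≈ 2.000; root-2 ≈ 1.414; root-5 ≈ 2.236; golden ratio ≈ 1.618.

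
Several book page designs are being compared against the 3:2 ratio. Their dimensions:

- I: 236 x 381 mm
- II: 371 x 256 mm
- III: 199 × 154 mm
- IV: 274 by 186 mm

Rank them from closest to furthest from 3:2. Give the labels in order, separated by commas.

IV, II, I, III

Ratios: I = 381 / 236 ≈ 1.614; II = 371 / 256 ≈ 1.449; III = 199 / 154 ≈ 1.292; IV = 274 / 186 ≈ 1.473.
|Δ from 1.500|: I 0.114; II 0.051; III 0.208; IV 0.027.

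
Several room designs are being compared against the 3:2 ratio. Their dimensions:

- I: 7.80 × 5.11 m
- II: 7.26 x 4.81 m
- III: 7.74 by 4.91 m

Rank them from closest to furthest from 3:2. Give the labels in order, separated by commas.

II, I, III

Ratios: I = 7.80 / 5.11 ≈ 1.526; II = 7.26 / 4.81 ≈ 1.509; III = 7.74 / 4.91 ≈ 1.576.
|Δ from 1.500|: I 0.026; II 0.009; III 0.076.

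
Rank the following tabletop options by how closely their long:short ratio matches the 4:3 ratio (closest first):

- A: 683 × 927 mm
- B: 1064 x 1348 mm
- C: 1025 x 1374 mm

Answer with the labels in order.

C, A, B

Ratios: A = 927 / 683 ≈ 1.357; B = 1348 / 1064 ≈ 1.267; C = 1374 / 1025 ≈ 1.340.
|Δ from 1.333|: A 0.024; B 0.066; C 0.007.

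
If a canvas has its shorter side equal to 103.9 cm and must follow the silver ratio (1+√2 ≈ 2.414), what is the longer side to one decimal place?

250.8 cm

silver ratio ≈ 2.41421.
Longer side = 103.9 × 2.41421 ≈ 250.836 → 250.8 cm.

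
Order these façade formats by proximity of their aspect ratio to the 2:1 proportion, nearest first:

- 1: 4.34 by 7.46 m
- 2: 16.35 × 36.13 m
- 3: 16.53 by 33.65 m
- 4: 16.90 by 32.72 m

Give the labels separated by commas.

3, 4, 2, 1

Ratios: 1 = 7.46 / 4.34 ≈ 1.719; 2 = 36.13 / 16.35 ≈ 2.210; 3 = 33.65 / 16.53 ≈ 2.036; 4 = 32.72 / 16.90 ≈ 1.936.
|Δ from 2.000|: 1 0.281; 2 0.210; 3 0.036; 4 0.064.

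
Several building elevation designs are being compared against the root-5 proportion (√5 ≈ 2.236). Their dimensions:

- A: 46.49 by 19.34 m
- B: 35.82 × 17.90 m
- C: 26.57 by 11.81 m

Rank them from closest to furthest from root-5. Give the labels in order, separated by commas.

C, A, B

A: 46.49/19.34 ≈ 2.404 → |2.404 − 2.236| = 0.168
B: 35.82/17.90 ≈ 2.001 → |2.001 − 2.236| = 0.235
C: 26.57/11.81 ≈ 2.250 → |2.250 − 2.236| = 0.014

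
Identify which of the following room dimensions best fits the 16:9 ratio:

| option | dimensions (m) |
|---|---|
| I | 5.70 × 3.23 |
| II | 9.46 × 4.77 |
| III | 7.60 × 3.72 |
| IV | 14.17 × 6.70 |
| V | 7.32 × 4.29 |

Target 16:9 ≈ 1.778.
I: 1.765 (Δ0.013)  II: 1.983 (Δ0.205)  III: 2.043 (Δ0.265)  IV: 2.115 (Δ0.337)  V: 1.706 (Δ0.072)

I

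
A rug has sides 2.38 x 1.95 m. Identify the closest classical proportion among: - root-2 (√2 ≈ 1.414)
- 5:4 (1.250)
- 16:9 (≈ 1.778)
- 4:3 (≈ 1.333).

5:4

Ratio = 2.38 / 1.95 ≈ 1.221.
Distances: root-2 1.414 (Δ 0.193); 5:4 1.250 (Δ 0.029); 16:9 1.778 (Δ 0.557); 4:3 1.333 (Δ 0.112).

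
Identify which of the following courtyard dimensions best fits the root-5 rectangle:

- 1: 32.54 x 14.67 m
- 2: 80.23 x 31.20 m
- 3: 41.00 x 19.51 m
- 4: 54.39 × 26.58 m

Target root-5 ≈ 2.236.
1: 2.218 (Δ0.018)  2: 2.571 (Δ0.335)  3: 2.101 (Δ0.135)  4: 2.046 (Δ0.190)

1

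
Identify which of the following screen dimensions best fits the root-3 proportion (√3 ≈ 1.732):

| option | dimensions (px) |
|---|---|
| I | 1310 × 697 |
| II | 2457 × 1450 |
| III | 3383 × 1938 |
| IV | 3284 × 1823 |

Ratios (long/short): I ≈ 1.879; II ≈ 1.694; III ≈ 1.746; IV ≈ 1.801.
root-3 ≈ 1.732; option III is nearest (Δ 0.014).

III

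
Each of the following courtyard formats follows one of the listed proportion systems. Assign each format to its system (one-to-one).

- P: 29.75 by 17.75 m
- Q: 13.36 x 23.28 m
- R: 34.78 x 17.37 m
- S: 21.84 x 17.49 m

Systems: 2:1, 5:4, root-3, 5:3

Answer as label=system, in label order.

P=5:3, Q=root-3, R=2:1, S=5:4

P = 29.75/17.75 ≈ 1.676 → 5:3 (1.667)
Q = 23.28/13.36 ≈ 1.743 → root-3 (1.732)
R = 34.78/17.37 ≈ 2.002 → 2:1 (2.000)
S = 21.84/17.49 ≈ 1.249 → 5:4 (1.250)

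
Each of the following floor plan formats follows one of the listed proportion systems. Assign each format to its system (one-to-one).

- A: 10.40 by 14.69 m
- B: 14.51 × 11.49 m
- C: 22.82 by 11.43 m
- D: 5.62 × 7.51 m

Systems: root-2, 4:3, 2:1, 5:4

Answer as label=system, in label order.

A = 14.69/10.40 ≈ 1.412 → root-2 (1.414)
B = 14.51/11.49 ≈ 1.263 → 5:4 (1.250)
C = 22.82/11.43 ≈ 1.997 → 2:1 (2.000)
D = 7.51/5.62 ≈ 1.336 → 4:3 (1.333)

A=root-2, B=5:4, C=2:1, D=4:3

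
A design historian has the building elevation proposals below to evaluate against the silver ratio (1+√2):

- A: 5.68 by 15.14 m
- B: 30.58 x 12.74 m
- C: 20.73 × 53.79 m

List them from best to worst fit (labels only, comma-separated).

B, C, A

Ratios: A = 15.14 / 5.68 ≈ 2.665; B = 30.58 / 12.74 ≈ 2.400; C = 53.79 / 20.73 ≈ 2.595.
|Δ from 2.414|: A 0.251; B 0.014; C 0.181.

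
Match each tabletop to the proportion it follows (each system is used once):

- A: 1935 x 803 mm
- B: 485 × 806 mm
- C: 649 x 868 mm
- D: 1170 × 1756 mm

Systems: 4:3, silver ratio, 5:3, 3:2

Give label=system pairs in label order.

Ratios: A ≈ 2.410; B ≈ 1.662; C ≈ 1.337; D ≈ 1.501.
Targets: 4:3 ≈ 1.333; silver ratio ≈ 2.414; 5:3 ≈ 1.667; 3:2 ≈ 1.500.

A=silver ratio, B=5:3, C=4:3, D=3:2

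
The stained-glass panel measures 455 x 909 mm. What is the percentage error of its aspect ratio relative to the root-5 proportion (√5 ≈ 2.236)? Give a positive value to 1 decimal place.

10.7%

Ratio = 909 / 455 ≈ 1.9978.
Ideal root-5 ≈ 2.2361. |1.9978 − 2.2361| / 2.2361 ≈ 10.66% → 10.7%.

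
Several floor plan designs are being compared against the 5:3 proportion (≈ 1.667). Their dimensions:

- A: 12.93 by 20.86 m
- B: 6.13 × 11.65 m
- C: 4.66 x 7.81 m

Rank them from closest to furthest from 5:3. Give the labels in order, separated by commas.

C, A, B

A: 20.86/12.93 ≈ 1.613 → |1.613 − 1.667| = 0.054
B: 11.65/6.13 ≈ 1.900 → |1.900 − 1.667| = 0.233
C: 7.81/4.66 ≈ 1.676 → |1.676 − 1.667| = 0.009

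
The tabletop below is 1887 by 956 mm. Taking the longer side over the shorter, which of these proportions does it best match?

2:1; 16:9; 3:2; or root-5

1887/956 ≈ 1.974. Nearest candidates are 2:1 (2.000, off by 0.026) and 16:9 (1.778, off by 0.196).

2:1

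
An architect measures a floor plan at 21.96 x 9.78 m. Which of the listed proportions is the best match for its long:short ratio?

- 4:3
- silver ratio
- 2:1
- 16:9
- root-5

Ratio = 21.96 / 9.78 ≈ 2.245.
Distances: 4:3 1.333 (Δ 0.912); silver ratio 2.414 (Δ 0.169); 2:1 2.000 (Δ 0.245); 16:9 1.778 (Δ 0.467); root-5 2.236 (Δ 0.009).

root-5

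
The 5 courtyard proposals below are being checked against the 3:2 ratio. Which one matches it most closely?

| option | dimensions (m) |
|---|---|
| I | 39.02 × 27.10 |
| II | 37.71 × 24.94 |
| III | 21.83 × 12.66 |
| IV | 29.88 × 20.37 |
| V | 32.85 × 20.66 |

Target 3:2 ≈ 1.500.
I: 1.440 (Δ0.060)  II: 1.512 (Δ0.012)  III: 1.724 (Δ0.224)  IV: 1.467 (Δ0.033)  V: 1.590 (Δ0.090)

II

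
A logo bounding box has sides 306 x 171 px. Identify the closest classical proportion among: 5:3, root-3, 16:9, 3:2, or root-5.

16:9

Ratio = 306 / 171 ≈ 1.789.
Distances: 5:3 1.667 (Δ 0.122); root-3 1.732 (Δ 0.057); 16:9 1.778 (Δ 0.011); 3:2 1.500 (Δ 0.289); root-5 2.236 (Δ 0.447).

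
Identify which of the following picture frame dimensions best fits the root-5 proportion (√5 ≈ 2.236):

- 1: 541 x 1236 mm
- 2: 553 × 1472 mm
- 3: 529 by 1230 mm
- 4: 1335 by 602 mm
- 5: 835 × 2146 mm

4

Target root-5 ≈ 2.236.
1: 2.285 (Δ0.049)  2: 2.662 (Δ0.426)  3: 2.325 (Δ0.089)  4: 2.218 (Δ0.018)  5: 2.570 (Δ0.334)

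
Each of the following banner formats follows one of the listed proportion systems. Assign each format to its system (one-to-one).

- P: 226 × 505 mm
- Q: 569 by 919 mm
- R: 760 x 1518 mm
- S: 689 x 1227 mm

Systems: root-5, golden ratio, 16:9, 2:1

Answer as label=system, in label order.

P=root-5, Q=golden ratio, R=2:1, S=16:9

P = 505/226 ≈ 2.235 → root-5 (2.236)
Q = 919/569 ≈ 1.615 → golden ratio (1.618)
R = 1518/760 ≈ 1.997 → 2:1 (2.000)
S = 1227/689 ≈ 1.781 → 16:9 (1.778)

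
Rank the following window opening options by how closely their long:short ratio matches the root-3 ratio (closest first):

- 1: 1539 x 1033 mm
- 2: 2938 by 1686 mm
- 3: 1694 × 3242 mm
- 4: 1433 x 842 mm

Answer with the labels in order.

Ratios: 1 = 1539 / 1033 ≈ 1.490; 2 = 2938 / 1686 ≈ 1.743; 3 = 3242 / 1694 ≈ 1.914; 4 = 1433 / 842 ≈ 1.702.
|Δ from 1.732|: 1 0.242; 2 0.011; 3 0.182; 4 0.030.

2, 4, 3, 1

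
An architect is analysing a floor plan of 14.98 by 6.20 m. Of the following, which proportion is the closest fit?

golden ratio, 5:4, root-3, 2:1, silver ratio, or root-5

silver ratio

Ratio = 14.98 / 6.20 ≈ 2.416.
Distances: golden ratio 1.618 (Δ 0.798); 5:4 1.250 (Δ 1.166); root-3 1.732 (Δ 0.684); 2:1 2.000 (Δ 0.416); silver ratio 2.414 (Δ 0.002); root-5 2.236 (Δ 0.180).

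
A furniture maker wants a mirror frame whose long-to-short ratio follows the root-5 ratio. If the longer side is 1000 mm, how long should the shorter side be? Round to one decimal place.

root-5 ≈ 2.23607.
Shorter side = 1000 ÷ 2.23607 ≈ 447.213 → 447.2 mm.

447.2 mm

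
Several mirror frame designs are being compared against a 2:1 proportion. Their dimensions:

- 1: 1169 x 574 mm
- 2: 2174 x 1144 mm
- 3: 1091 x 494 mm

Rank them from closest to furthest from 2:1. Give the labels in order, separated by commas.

1, 2, 3

Ratios: 1 = 1169 / 574 ≈ 2.037; 2 = 2174 / 1144 ≈ 1.900; 3 = 1091 / 494 ≈ 2.209.
|Δ from 2.000|: 1 0.037; 2 0.100; 3 0.209.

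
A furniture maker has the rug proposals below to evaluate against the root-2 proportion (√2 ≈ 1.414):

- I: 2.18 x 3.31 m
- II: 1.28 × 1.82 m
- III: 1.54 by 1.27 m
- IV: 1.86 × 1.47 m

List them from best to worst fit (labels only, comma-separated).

II, I, IV, III

Ratios: I = 3.31 / 2.18 ≈ 1.518; II = 1.82 / 1.28 ≈ 1.422; III = 1.54 / 1.27 ≈ 1.213; IV = 1.86 / 1.47 ≈ 1.265.
|Δ from 1.414|: I 0.104; II 0.008; III 0.201; IV 0.149.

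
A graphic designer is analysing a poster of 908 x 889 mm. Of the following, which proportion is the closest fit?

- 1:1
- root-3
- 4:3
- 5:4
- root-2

1:1

908/889 ≈ 1.021. Nearest candidates are 1:1 (1.000, off by 0.021) and 5:4 (1.250, off by 0.229).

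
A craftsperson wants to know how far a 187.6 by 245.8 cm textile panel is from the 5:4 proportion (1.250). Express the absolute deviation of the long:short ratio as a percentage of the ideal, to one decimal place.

4.8%

Ratio = 245.8 / 187.6 ≈ 1.3102.
Ideal 5:4 = 1.2500. |1.3102 − 1.2500| / 1.2500 ≈ 4.82% → 4.8%.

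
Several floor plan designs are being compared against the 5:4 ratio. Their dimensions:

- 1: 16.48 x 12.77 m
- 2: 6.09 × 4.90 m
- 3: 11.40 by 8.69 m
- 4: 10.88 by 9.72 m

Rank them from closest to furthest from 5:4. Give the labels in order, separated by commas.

Ratios: 1 = 16.48 / 12.77 ≈ 1.291; 2 = 6.09 / 4.90 ≈ 1.243; 3 = 11.40 / 8.69 ≈ 1.312; 4 = 10.88 / 9.72 ≈ 1.119.
|Δ from 1.250|: 1 0.041; 2 0.007; 3 0.062; 4 0.131.

2, 1, 3, 4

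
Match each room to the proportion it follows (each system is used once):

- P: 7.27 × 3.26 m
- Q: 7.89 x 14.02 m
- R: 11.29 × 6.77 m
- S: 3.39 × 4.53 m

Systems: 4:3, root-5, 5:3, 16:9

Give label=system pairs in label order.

Ratios: P ≈ 2.230; Q ≈ 1.777; R ≈ 1.668; S ≈ 1.336.
Targets: 4:3 ≈ 1.333; root-5 ≈ 2.236; 5:3 ≈ 1.667; 16:9 ≈ 1.778.

P=root-5, Q=16:9, R=5:3, S=4:3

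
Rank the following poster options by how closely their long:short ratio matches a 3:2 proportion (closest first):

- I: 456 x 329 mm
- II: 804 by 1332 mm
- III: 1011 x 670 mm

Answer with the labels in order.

III, I, II

I: 456/329 ≈ 1.386 → |1.386 − 1.500| = 0.114
II: 1332/804 ≈ 1.657 → |1.657 − 1.500| = 0.157
III: 1011/670 ≈ 1.509 → |1.509 − 1.500| = 0.009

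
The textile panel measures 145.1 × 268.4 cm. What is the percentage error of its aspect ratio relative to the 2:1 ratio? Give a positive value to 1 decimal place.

Ratio = 268.4 / 145.1 ≈ 1.8498.
Ideal 2:1 = 2.0000. |1.8498 − 2.0000| / 2.0000 ≈ 7.51% → 7.5%.

7.5%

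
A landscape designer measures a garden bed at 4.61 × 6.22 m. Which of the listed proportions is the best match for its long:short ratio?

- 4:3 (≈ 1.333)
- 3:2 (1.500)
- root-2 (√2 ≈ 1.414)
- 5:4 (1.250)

6.22/4.61 ≈ 1.349. Nearest candidates are 4:3 (1.333, off by 0.016) and root-2 (1.414, off by 0.065).

4:3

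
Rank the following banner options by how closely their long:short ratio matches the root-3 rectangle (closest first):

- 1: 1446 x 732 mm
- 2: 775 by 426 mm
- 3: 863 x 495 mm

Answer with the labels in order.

3, 2, 1

1: 1446/732 ≈ 1.975 → |1.975 − 1.732| = 0.243
2: 775/426 ≈ 1.819 → |1.819 − 1.732| = 0.087
3: 863/495 ≈ 1.743 → |1.743 − 1.732| = 0.011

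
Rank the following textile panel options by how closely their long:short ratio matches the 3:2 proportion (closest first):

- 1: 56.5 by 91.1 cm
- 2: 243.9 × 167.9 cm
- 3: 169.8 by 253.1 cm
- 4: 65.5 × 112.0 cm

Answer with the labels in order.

Ratios: 1 = 91.1 / 56.5 ≈ 1.612; 2 = 243.9 / 167.9 ≈ 1.453; 3 = 253.1 / 169.8 ≈ 1.491; 4 = 112.0 / 65.5 ≈ 1.710.
|Δ from 1.500|: 1 0.112; 2 0.047; 3 0.009; 4 0.210.

3, 2, 1, 4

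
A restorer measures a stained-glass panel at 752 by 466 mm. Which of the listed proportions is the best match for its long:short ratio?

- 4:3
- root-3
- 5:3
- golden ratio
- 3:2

752/466 ≈ 1.614. Nearest candidates are golden ratio (1.618, off by 0.004) and 5:3 (1.667, off by 0.053).

golden ratio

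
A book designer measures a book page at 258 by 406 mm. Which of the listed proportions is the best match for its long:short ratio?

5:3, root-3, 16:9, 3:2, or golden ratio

Ratio = 406 / 258 ≈ 1.574.
Distances: 5:3 1.667 (Δ 0.093); root-3 1.732 (Δ 0.158); 16:9 1.778 (Δ 0.204); 3:2 1.500 (Δ 0.074); golden ratio 1.618 (Δ 0.044).

golden ratio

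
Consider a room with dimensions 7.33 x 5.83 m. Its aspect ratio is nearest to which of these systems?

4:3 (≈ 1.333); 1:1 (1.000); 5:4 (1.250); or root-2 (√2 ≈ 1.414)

7.33/5.83 ≈ 1.257. Nearest candidates are 5:4 (1.250, off by 0.007) and 4:3 (1.333, off by 0.076).

5:4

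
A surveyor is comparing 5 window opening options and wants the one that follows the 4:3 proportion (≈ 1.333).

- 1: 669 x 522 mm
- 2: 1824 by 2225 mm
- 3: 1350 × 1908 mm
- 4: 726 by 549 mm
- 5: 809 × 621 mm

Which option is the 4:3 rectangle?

Ratios (long/short): 1 ≈ 1.282; 2 ≈ 1.220; 3 ≈ 1.413; 4 ≈ 1.322; 5 ≈ 1.303.
4:3 ≈ 1.333; option 4 is nearest (Δ 0.011).

4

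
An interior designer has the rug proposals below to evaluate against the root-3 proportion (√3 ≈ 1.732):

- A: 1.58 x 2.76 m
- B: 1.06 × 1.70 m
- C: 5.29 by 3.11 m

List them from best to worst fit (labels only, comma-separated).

A, C, B

A: 2.76/1.58 ≈ 1.747 → |1.747 − 1.732| = 0.015
B: 1.70/1.06 ≈ 1.604 → |1.604 − 1.732| = 0.128
C: 5.29/3.11 ≈ 1.701 → |1.701 − 1.732| = 0.031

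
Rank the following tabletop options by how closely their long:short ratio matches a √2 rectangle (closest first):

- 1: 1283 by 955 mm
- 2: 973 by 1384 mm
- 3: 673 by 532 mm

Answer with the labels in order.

Ratios: 1 = 1283 / 955 ≈ 1.343; 2 = 1384 / 973 ≈ 1.422; 3 = 673 / 532 ≈ 1.265.
|Δ from 1.414|: 1 0.071; 2 0.008; 3 0.149.

2, 1, 3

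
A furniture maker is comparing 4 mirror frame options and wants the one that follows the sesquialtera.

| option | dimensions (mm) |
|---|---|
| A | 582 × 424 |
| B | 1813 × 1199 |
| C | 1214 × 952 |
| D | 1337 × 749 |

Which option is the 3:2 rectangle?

B

Target 3:2 ≈ 1.500.
A: 1.373 (Δ0.127)  B: 1.512 (Δ0.012)  C: 1.275 (Δ0.225)  D: 1.785 (Δ0.285)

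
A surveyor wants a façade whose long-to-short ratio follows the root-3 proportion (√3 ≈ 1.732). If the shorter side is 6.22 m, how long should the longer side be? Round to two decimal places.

root-3 ≈ 1.73205.
Longer side = 6.22 × 1.73205 ≈ 10.7734 → 10.77 m.

10.77 m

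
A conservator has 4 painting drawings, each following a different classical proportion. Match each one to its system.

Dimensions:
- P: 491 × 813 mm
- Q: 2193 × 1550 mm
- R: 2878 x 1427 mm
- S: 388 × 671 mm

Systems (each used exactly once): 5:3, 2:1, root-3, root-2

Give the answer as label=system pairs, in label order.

P=5:3, Q=root-2, R=2:1, S=root-3

Ratios: P ≈ 1.656; Q ≈ 1.415; R ≈ 2.017; S ≈ 1.729.
Targets: 5:3 ≈ 1.667; 2:1 ≈ 2.000; root-3 ≈ 1.732; root-2 ≈ 1.414.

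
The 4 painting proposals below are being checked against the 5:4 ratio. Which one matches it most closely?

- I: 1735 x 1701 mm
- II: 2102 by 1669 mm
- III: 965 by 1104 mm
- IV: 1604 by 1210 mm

II

Ratios (long/short): I ≈ 1.020; II ≈ 1.259; III ≈ 1.144; IV ≈ 1.326.
5:4 ≈ 1.250; option II is nearest (Δ 0.009).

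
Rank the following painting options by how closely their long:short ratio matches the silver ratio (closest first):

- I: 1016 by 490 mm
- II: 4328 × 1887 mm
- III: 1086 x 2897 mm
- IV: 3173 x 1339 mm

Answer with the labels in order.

IV, II, III, I

Ratios: I = 1016 / 490 ≈ 2.073; II = 4328 / 1887 ≈ 2.294; III = 2897 / 1086 ≈ 2.668; IV = 3173 / 1339 ≈ 2.370.
|Δ from 2.414|: I 0.341; II 0.120; III 0.254; IV 0.044.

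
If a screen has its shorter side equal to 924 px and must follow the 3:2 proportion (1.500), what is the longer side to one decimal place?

3:2 = 1.50000.
Longer side = 924 × 1.50000 ≈ 1386.000 → 1386.0 px.

1386.0 px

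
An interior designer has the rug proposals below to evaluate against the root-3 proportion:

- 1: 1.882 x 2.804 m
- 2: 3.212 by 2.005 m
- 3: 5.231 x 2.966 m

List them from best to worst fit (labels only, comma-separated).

Ratios: 1 = 2.804 / 1.882 ≈ 1.490; 2 = 3.212 / 2.005 ≈ 1.602; 3 = 5.231 / 2.966 ≈ 1.764.
|Δ from 1.732|: 1 0.242; 2 0.130; 3 0.032.

3, 2, 1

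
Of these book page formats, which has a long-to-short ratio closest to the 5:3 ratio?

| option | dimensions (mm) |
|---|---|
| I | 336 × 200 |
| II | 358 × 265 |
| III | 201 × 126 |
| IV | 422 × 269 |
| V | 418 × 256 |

Target 5:3 ≈ 1.667.
I: 1.680 (Δ0.013)  II: 1.351 (Δ0.316)  III: 1.595 (Δ0.072)  IV: 1.569 (Δ0.098)  V: 1.633 (Δ0.034)

I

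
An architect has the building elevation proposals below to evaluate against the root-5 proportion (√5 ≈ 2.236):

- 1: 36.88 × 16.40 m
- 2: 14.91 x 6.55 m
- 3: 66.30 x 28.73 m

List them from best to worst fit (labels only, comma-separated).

1, 2, 3

1: 36.88/16.40 ≈ 2.249 → |2.249 − 2.236| = 0.013
2: 14.91/6.55 ≈ 2.276 → |2.276 − 2.236| = 0.040
3: 66.30/28.73 ≈ 2.308 → |2.308 − 2.236| = 0.072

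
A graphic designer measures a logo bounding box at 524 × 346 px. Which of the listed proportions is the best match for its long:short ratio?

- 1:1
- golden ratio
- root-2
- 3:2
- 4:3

524/346 ≈ 1.514. Nearest candidates are 3:2 (1.500, off by 0.014) and root-2 (1.414, off by 0.100).

3:2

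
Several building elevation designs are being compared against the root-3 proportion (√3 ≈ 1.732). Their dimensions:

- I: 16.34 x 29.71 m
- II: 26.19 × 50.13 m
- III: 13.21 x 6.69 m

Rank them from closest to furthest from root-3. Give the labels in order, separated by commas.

I, II, III

I: 29.71/16.34 ≈ 1.818 → |1.818 − 1.732| = 0.086
II: 50.13/26.19 ≈ 1.914 → |1.914 − 1.732| = 0.182
III: 13.21/6.69 ≈ 1.975 → |1.975 − 1.732| = 0.243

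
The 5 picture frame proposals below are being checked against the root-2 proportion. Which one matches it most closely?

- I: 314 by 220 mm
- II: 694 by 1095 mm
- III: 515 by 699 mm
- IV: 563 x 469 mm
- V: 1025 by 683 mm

I

Ratios (long/short): I ≈ 1.427; II ≈ 1.578; III ≈ 1.357; IV ≈ 1.200; V ≈ 1.501.
root-2 ≈ 1.414; option I is nearest (Δ 0.013).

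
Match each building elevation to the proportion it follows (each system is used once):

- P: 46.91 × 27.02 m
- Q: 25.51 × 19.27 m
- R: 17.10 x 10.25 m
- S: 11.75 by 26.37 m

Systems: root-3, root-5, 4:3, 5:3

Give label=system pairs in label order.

P=root-3, Q=4:3, R=5:3, S=root-5

P = 46.91/27.02 ≈ 1.736 → root-3 (1.732)
Q = 25.51/19.27 ≈ 1.324 → 4:3 (1.333)
R = 17.10/10.25 ≈ 1.668 → 5:3 (1.667)
S = 26.37/11.75 ≈ 2.244 → root-5 (2.236)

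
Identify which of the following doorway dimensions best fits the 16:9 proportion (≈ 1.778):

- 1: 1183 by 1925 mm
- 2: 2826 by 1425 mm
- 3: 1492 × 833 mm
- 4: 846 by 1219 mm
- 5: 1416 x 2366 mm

3

Ratios (long/short): 1 ≈ 1.627; 2 ≈ 1.983; 3 ≈ 1.791; 4 ≈ 1.441; 5 ≈ 1.671.
16:9 ≈ 1.778; option 3 is nearest (Δ 0.013).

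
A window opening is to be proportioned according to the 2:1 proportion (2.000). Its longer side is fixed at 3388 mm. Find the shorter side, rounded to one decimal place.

1694.0 mm

2:1 = 2.00000.
Shorter side = 3388 ÷ 2.00000 ≈ 1694.000 → 1694.0 mm.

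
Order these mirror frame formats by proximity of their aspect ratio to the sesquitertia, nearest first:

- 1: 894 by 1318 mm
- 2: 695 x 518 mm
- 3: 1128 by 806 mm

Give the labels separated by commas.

2, 3, 1

1: 1318/894 ≈ 1.474 → |1.474 − 1.333| = 0.141
2: 695/518 ≈ 1.342 → |1.342 − 1.333| = 0.009
3: 1128/806 ≈ 1.400 → |1.400 − 1.333| = 0.067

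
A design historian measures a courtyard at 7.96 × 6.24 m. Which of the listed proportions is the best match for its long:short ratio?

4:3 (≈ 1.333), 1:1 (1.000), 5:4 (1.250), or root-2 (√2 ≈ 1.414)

Ratio = 7.96 / 6.24 ≈ 1.276.
Distances: 4:3 1.333 (Δ 0.057); 1:1 1.000 (Δ 0.276); 5:4 1.250 (Δ 0.026); root-2 1.414 (Δ 0.138).

5:4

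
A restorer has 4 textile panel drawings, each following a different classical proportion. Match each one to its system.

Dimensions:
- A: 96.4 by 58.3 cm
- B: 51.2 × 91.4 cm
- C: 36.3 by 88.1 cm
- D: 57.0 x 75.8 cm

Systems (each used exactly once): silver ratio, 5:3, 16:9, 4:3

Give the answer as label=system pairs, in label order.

A=5:3, B=16:9, C=silver ratio, D=4:3

A = 96.4/58.3 ≈ 1.654 → 5:3 (1.667)
B = 91.4/51.2 ≈ 1.785 → 16:9 (1.778)
C = 88.1/36.3 ≈ 2.427 → silver ratio (2.414)
D = 75.8/57.0 ≈ 1.330 → 4:3 (1.333)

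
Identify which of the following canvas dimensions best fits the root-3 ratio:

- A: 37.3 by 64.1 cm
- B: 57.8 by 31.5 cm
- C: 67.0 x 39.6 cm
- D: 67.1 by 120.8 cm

Ratios (long/short): A ≈ 1.718; B ≈ 1.835; C ≈ 1.692; D ≈ 1.800.
root-3 ≈ 1.732; option A is nearest (Δ 0.014).

A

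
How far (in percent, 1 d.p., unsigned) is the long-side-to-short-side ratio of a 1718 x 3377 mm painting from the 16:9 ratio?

10.6%

Ratio = 3377 / 1718 ≈ 1.9657.
Ideal 16:9 ≈ 1.7778. |1.9657 − 1.7778| / 1.7778 ≈ 10.57% → 10.6%.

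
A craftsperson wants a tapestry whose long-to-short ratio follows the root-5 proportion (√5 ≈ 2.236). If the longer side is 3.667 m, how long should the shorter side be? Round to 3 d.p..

root-5 ≈ 2.23607.
Shorter side = 3.667 ÷ 2.23607 ≈ 1.63993 → 1.640 m.

1.640 m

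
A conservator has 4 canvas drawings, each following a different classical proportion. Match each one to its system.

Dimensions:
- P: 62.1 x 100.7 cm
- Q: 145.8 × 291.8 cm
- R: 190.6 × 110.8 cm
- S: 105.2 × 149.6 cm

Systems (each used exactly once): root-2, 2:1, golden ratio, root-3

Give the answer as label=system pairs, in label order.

P=golden ratio, Q=2:1, R=root-3, S=root-2

Ratios: P ≈ 1.622; Q ≈ 2.001; R ≈ 1.720; S ≈ 1.422.
Targets: root-2 ≈ 1.414; 2:1 ≈ 2.000; golden ratio ≈ 1.618; root-3 ≈ 1.732.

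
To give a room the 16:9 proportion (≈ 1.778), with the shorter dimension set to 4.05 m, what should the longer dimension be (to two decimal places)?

16:9 ≈ 1.77778.
Longer side = 4.05 × 1.77778 ≈ 7.2000 → 7.20 m.

7.20 m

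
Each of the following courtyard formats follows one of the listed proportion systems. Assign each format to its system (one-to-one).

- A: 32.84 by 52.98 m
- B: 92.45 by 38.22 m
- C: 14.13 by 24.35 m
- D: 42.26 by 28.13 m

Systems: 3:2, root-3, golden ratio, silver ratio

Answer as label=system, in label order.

A=golden ratio, B=silver ratio, C=root-3, D=3:2

A = 52.98/32.84 ≈ 1.613 → golden ratio (1.618)
B = 92.45/38.22 ≈ 2.419 → silver ratio (2.414)
C = 24.35/14.13 ≈ 1.723 → root-3 (1.732)
D = 42.26/28.13 ≈ 1.502 → 3:2 (1.500)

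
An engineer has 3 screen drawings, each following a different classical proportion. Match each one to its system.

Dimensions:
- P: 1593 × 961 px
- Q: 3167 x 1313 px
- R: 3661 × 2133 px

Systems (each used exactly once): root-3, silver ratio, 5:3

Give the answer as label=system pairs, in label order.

Ratios: P ≈ 1.658; Q ≈ 2.412; R ≈ 1.716.
Targets: root-3 ≈ 1.732; silver ratio ≈ 2.414; 5:3 ≈ 1.667.

P=5:3, Q=silver ratio, R=root-3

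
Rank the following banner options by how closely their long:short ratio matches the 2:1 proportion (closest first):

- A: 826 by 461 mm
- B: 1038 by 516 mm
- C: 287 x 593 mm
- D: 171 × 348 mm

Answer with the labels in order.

B, D, C, A

A: 826/461 ≈ 1.792 → |1.792 − 2.000| = 0.208
B: 1038/516 ≈ 2.012 → |2.012 − 2.000| = 0.012
C: 593/287 ≈ 2.066 → |2.066 − 2.000| = 0.066
D: 348/171 ≈ 2.035 → |2.035 − 2.000| = 0.035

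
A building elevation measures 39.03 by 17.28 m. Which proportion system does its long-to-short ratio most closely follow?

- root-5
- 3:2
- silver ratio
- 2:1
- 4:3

root-5

Ratio = 39.03 / 17.28 ≈ 2.259.
Distances: root-5 2.236 (Δ 0.023); 3:2 1.500 (Δ 0.759); silver ratio 2.414 (Δ 0.155); 2:1 2.000 (Δ 0.259); 4:3 1.333 (Δ 0.926).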